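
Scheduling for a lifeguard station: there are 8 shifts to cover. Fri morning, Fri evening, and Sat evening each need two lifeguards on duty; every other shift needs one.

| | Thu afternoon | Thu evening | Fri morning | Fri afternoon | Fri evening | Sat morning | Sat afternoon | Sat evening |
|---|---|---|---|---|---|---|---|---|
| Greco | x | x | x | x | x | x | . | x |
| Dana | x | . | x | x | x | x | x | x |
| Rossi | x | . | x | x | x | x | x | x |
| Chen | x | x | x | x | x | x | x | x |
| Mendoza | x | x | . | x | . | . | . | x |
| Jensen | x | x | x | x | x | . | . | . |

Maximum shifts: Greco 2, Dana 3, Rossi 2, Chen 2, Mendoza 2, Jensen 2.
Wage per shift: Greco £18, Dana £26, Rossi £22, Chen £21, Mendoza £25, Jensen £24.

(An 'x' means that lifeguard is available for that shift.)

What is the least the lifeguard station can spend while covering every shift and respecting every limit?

Picking the cheapest available lifeguard for each shift independently would cost £210, but that ignores the shift limits.
An optimal schedule: Thu afternoon→Chen, Thu evening→Greco, Fri morning→Rossi+Jensen, Fri afternoon→Mendoza, Fri evening→Rossi+Jensen, Sat morning→Greco, Sat afternoon→Chen, Sat evening→Mendoza+Dana.
Total: 21 + 18 + 22 + 24 + 25 + 22 + 24 + 18 + 21 + 25 + 26 = £246.

£246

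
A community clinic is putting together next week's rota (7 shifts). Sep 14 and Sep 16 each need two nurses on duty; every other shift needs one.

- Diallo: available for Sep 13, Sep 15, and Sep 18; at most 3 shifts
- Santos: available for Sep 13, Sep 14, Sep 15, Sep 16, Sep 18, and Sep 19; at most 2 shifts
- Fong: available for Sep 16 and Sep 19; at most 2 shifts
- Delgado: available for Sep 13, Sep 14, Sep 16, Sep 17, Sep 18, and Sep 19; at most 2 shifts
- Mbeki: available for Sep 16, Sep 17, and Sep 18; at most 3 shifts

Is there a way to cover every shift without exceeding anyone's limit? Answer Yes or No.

Sep 14 can only be covered by Santos and Delgado, so that assignment is forced.
One valid schedule: Sep 13→Diallo, Sep 14→Santos+Delgado, Sep 15→Diallo, Sep 16→Fong+Mbeki, Sep 17→Delgado, Sep 18→Diallo, Sep 19→Santos.
Loads: Diallo 3/3, Santos 2/2, Fong 1/2, Delgado 2/2, Mbeki 1/3 — all within limits.

Yes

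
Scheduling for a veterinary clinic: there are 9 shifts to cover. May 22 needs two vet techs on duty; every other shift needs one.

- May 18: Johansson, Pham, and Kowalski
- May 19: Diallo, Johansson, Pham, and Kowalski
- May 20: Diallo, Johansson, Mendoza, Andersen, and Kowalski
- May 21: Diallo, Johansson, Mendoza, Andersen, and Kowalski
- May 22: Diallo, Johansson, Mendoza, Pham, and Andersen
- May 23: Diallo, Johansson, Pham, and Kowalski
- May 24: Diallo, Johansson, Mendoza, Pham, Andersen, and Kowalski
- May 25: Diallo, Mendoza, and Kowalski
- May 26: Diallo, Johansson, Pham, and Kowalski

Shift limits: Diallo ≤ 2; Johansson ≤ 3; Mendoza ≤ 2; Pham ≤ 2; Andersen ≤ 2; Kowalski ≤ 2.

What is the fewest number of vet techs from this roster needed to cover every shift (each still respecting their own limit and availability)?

5

10 slots to fill and no one can take more than 3, so at least ⌈10/3⌉ = 4 vet techs are needed.
Any 4 vet techs together have capacity at most 3+2+2+2 = 9 < 10 slots, so 4 can never suffice.
Diallo, Johansson, Mendoza, Pham, and Andersen alone can cover everything: May 18→Johansson, May 19→Diallo, May 20→Mendoza, May 21→Mendoza, May 22→Pham+Andersen, May 23→Johansson, May 24→Pham, May 25→Diallo, May 26→Johansson.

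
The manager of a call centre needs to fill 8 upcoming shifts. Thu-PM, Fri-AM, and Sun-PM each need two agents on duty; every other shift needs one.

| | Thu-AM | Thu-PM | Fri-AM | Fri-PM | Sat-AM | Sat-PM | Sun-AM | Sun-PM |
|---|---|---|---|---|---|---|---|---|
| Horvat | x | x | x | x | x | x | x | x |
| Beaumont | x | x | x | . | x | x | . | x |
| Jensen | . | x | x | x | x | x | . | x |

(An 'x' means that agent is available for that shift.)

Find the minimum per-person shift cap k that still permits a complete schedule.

4

With 3 agents and 11 worker-slots to fill, someone must work at least ⌈11/3⌉ = 4 shifts, so k ≥ 4.
k = 4 works: Thu-AM→Horvat, Thu-PM→Horvat+Beaumont, Fri-AM→Beaumont+Jensen, Fri-PM→Horvat, Sat-AM→Beaumont, Sat-PM→Jensen, Sun-AM→Horvat, Sun-PM→Beaumont+Jensen.
Loads: Horvat 4, Beaumont 4, Jensen 3 — all ≤ 4.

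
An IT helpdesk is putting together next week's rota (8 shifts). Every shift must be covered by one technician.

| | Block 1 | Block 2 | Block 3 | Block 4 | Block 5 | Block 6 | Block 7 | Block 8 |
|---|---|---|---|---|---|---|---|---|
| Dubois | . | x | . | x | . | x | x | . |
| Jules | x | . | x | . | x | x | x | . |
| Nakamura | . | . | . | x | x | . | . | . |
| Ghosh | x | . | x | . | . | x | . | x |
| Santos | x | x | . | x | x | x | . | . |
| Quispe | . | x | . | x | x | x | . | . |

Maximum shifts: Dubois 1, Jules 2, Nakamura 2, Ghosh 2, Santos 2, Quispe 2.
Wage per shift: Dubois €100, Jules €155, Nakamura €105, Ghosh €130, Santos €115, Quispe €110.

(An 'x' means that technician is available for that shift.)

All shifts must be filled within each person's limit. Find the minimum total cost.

€905

Block 8 can only be covered by Ghosh, so that assignment is forced.
Picking the cheapest available technician for each shift independently would cost €880, but that ignores the shift limits.
An optimal schedule: Block 1→Santos, Block 2→Quispe, Block 3→Ghosh, Block 4→Nakamura, Block 5→Nakamura, Block 6→Quispe, Block 7→Dubois, Block 8→Ghosh.
Total: 115 + 110 + 130 + 105 + 105 + 110 + 100 + 130 = €905.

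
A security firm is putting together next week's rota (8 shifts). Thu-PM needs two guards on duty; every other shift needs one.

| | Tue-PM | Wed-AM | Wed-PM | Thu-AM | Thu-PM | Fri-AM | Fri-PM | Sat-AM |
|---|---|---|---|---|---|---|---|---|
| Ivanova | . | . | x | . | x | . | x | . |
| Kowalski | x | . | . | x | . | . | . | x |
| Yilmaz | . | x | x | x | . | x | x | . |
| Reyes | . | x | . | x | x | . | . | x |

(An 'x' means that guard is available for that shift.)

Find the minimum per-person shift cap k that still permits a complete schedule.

3

With 4 guards and 9 worker-slots to fill, someone must work at least ⌈9/4⌉ = 3 shifts, so k ≥ 3.
k = 3 works: Tue-PM→Kowalski, Wed-AM→Yilmaz, Wed-PM→Ivanova, Thu-AM→Kowalski, Thu-PM→Ivanova+Reyes, Fri-AM→Yilmaz, Fri-PM→Ivanova, Sat-AM→Kowalski.
Loads: Ivanova 3, Kowalski 3, Yilmaz 2, Reyes 1 — all ≤ 3.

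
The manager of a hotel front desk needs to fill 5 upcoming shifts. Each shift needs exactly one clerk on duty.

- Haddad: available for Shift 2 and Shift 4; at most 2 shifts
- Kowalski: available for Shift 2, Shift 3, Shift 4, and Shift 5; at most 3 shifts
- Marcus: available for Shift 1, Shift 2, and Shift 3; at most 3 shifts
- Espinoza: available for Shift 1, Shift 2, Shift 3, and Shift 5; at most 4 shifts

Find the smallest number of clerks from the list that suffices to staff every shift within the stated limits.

2

5 slots to fill and no one can take more than 4, so at least ⌈5/4⌉ = 2 clerks are needed.
Haddad and Espinoza alone can cover everything: Shift 1→Espinoza, Shift 2→Haddad, Shift 3→Espinoza, Shift 4→Haddad, Shift 5→Espinoza.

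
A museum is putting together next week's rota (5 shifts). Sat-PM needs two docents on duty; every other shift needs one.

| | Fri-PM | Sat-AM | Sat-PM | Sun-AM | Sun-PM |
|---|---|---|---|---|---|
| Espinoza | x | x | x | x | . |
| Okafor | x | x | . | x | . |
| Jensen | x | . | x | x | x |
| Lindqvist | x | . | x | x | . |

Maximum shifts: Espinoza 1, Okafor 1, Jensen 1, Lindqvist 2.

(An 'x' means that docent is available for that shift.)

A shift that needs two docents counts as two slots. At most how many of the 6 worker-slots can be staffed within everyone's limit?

5

Total capacity across all docents is 1+1+1+2 = 5, and 6 slots are needed, so at most 5 can be filled.
An assignment achieving 5: Fri-PM→Okafor, Sat-AM→Espinoza, Sat-PM→Lindqvist, Sun-AM→Lindqvist, Sun-PM→Jensen.
Loads: Espinoza 1/1, Okafor 1/1, Jensen 1/1, Lindqvist 2/2.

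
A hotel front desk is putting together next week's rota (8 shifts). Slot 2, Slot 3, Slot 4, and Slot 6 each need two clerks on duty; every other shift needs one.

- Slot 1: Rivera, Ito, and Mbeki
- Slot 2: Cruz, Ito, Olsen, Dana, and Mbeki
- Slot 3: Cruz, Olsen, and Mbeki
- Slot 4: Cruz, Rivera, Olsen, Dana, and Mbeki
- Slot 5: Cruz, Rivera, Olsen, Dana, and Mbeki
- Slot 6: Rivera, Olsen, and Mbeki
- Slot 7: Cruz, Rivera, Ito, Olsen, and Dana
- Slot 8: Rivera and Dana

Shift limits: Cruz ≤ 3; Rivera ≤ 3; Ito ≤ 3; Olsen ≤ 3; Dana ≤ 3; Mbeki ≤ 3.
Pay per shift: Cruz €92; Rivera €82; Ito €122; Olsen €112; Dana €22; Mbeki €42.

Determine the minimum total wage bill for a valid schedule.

€714

Picking the cheapest available clerk for each shift independently would cost €494, but that ignores the shift limits.
An optimal schedule: Slot 1→Mbeki, Slot 2→Dana+Cruz, Slot 3→Mbeki+Cruz, Slot 4→Rivera+Cruz, Slot 5→Dana, Slot 6→Mbeki+Rivera, Slot 7→Rivera, Slot 8→Dana.
Total: 42 + 22 + 92 + 42 + 92 + 82 + 92 + 22 + 42 + 82 + 82 + 22 = €714.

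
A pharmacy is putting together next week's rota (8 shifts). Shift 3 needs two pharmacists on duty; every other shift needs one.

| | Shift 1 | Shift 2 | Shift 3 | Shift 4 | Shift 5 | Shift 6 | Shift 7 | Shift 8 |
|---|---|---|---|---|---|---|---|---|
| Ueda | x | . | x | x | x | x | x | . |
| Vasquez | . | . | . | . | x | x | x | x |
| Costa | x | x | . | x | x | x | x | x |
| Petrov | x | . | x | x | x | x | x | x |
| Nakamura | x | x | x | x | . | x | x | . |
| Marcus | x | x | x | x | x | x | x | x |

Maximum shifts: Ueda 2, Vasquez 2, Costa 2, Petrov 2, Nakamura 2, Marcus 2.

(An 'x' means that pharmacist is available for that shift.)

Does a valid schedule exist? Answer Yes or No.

One valid schedule: Shift 1→Ueda, Shift 2→Costa, Shift 3→Petrov+Nakamura, Shift 4→Ueda, Shift 5→Vasquez, Shift 6→Costa, Shift 7→Petrov, Shift 8→Vasquez.
Loads: Ueda 2/2, Vasquez 2/2, Costa 2/2, Petrov 2/2, Nakamura 1/2, Marcus 0/2 — all within limits.

Yes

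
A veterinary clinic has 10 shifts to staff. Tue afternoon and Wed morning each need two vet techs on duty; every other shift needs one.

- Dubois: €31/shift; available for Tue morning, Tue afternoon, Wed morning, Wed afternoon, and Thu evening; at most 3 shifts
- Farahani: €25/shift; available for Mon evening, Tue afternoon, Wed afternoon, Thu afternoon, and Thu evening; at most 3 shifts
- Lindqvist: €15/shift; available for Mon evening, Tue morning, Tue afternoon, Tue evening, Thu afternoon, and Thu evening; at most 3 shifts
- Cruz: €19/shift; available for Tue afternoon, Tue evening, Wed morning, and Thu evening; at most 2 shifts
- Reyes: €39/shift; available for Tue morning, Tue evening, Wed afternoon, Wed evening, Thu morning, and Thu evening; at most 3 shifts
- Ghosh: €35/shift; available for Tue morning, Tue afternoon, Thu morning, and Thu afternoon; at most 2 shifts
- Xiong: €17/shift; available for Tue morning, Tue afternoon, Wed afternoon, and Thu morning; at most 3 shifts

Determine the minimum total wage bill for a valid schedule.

Wed morning can only be covered by Dubois and Cruz, so that assignment is forced.
Wed evening can only be covered by Reyes, so that assignment is forced.
Picking the cheapest available vet tech for each shift independently would cost €230, but that ignores the shift limits.
An optimal schedule: Mon evening→Lindqvist, Tue morning→Xiong, Tue afternoon→Cruz+Farahani, Tue evening→Lindqvist, Wed morning→Cruz+Dubois, Wed afternoon→Xiong, Wed evening→Reyes, Thu morning→Xiong, Thu afternoon→Lindqvist, Thu evening→Farahani.
Total: 15 + 17 + 19 + 25 + 15 + 19 + 31 + 17 + 39 + 17 + 15 + 25 = €254.

€254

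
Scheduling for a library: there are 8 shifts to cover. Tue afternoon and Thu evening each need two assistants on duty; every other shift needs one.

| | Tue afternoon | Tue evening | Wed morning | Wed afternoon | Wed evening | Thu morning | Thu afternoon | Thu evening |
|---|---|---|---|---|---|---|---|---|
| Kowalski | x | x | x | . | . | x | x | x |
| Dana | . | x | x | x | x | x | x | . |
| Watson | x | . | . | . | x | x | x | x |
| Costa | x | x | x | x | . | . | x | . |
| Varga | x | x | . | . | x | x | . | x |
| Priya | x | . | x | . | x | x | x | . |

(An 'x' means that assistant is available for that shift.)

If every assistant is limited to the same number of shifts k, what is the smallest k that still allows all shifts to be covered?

With 6 assistants and 10 worker-slots to fill, someone must work at least ⌈10/6⌉ = 2 shifts, so k ≥ 2.
k = 2 works: Tue afternoon→Costa+Varga, Tue evening→Kowalski, Wed morning→Dana, Wed afternoon→Dana, Wed evening→Watson, Thu morning→Varga, Thu afternoon→Costa, Thu evening→Kowalski+Watson.
Loads: Kowalski 2, Dana 2, Watson 2, Costa 2, Varga 2, Priya 0 — all ≤ 2.

2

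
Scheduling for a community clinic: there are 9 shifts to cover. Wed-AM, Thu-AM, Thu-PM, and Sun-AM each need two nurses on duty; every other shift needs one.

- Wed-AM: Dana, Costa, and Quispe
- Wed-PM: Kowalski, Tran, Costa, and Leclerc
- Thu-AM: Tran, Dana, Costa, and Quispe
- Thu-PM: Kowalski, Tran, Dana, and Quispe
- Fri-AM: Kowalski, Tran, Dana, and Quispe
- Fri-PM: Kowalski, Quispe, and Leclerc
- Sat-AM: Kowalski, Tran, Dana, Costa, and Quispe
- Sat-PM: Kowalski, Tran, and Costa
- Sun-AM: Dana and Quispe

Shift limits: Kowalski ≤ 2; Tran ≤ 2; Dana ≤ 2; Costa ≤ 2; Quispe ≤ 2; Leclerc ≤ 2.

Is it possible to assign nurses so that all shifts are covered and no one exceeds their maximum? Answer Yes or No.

No

Total capacity is 2+2+2+2+2+2 = 12 but 13 worker-slots are needed — infeasible.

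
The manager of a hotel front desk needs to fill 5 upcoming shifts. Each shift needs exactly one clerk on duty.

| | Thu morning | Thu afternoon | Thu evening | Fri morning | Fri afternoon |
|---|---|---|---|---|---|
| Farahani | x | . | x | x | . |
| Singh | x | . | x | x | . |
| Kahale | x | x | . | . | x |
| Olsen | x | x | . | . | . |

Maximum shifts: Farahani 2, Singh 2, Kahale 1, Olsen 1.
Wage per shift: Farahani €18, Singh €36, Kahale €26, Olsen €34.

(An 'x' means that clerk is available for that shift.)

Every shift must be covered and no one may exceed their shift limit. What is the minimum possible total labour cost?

Fri afternoon can only be covered by Kahale, so that assignment is forced.
Picking the cheapest available clerk for each shift independently would cost €106, but that ignores the shift limits.
An optimal schedule: Thu morning→Singh, Thu afternoon→Olsen, Thu evening→Farahani, Fri morning→Farahani, Fri afternoon→Kahale.
Total: 36 + 34 + 18 + 18 + 26 = €132.

€132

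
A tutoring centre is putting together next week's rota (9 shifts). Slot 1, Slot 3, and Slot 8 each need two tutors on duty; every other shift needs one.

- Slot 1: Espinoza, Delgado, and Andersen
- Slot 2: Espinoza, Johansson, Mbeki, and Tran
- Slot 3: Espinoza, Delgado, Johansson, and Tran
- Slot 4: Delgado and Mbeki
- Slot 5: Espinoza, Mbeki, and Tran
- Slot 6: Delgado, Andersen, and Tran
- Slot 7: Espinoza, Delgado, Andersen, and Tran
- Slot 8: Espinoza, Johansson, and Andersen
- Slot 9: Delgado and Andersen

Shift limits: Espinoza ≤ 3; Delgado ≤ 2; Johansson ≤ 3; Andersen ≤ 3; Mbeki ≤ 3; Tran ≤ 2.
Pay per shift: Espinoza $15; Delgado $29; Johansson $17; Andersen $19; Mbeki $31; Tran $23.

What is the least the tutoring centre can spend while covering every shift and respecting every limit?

$228

Picking the cheapest available tutor for each shift independently would cost $210, but that ignores the shift limits.
An optimal schedule: Slot 1→Espinoza+Andersen, Slot 2→Johansson, Slot 3→Johansson+Tran, Slot 4→Delgado, Slot 5→Espinoza, Slot 6→Andersen, Slot 7→Tran, Slot 8→Espinoza+Johansson, Slot 9→Andersen.
Total: 15 + 19 + 17 + 17 + 23 + 29 + 15 + 19 + 23 + 15 + 17 + 19 = $228.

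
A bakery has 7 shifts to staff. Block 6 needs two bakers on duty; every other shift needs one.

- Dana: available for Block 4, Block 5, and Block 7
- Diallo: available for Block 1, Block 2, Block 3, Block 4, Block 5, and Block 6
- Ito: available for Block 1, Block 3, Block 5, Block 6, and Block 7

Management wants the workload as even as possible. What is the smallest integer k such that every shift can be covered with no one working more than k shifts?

3

With 3 bakers and 8 worker-slots to fill, someone must work at least ⌈8/3⌉ = 3 shifts, so k ≥ 3.
k = 3 works: Block 1→Diallo, Block 2→Diallo, Block 3→Ito, Block 4→Dana, Block 5→Dana, Block 6→Diallo+Ito, Block 7→Dana.
Loads: Dana 3, Diallo 3, Ito 2 — all ≤ 3.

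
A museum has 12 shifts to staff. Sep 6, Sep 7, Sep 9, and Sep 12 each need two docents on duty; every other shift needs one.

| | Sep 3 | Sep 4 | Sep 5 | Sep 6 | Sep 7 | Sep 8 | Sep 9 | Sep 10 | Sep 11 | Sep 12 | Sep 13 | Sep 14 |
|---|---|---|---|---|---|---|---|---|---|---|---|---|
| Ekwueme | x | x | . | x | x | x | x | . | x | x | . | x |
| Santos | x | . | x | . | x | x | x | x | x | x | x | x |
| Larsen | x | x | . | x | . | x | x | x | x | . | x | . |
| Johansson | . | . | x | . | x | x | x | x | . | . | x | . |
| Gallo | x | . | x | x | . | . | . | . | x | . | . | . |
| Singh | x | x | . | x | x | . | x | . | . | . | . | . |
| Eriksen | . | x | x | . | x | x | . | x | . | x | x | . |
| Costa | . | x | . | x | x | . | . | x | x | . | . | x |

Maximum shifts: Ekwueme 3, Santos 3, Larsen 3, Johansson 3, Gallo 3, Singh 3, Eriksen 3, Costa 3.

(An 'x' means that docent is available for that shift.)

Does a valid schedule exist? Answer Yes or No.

Yes

One valid schedule: Sep 3→Ekwueme, Sep 4→Larsen, Sep 5→Santos, Sep 6→Gallo+Singh, Sep 7→Johansson+Singh, Sep 8→Larsen, Sep 9→Johansson+Singh, Sep 10→Larsen, Sep 11→Gallo, Sep 12→Ekwueme+Santos, Sep 13→Santos, Sep 14→Ekwueme.
Loads: Ekwueme 3/3, Santos 3/3, Larsen 3/3, Johansson 2/3, Gallo 2/3, Singh 3/3, Eriksen 0/3, Costa 0/3 — all within limits.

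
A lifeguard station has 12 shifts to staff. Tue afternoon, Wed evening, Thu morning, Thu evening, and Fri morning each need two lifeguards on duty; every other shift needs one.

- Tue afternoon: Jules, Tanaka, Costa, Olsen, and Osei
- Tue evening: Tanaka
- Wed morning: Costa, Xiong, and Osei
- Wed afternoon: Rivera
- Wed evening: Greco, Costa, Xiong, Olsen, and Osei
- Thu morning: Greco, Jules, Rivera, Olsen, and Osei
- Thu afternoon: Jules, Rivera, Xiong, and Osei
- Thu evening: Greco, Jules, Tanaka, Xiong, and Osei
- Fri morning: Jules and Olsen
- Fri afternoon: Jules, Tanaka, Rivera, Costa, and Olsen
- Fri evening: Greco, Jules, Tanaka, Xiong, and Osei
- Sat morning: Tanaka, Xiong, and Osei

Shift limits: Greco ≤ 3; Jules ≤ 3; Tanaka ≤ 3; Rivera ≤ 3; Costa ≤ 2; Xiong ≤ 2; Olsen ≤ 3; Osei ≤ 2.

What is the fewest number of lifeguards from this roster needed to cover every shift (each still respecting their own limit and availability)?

6

17 slots to fill and no one can take more than 3, so at least ⌈17/3⌉ = 6 lifeguards are needed.
Greco, Jules, Tanaka, Rivera, Costa, and Olsen alone can cover everything: Tue afternoon→Tanaka+Olsen, Tue evening→Tanaka, Wed morning→Costa, Wed afternoon→Rivera, Wed evening→Greco+Costa, Thu morning→Rivera+Olsen, Thu afternoon→Jules, Thu evening→Greco+Jules, Fri morning→Jules+Olsen, Fri afternoon→Rivera, Fri evening→Greco, Sat morning→Tanaka.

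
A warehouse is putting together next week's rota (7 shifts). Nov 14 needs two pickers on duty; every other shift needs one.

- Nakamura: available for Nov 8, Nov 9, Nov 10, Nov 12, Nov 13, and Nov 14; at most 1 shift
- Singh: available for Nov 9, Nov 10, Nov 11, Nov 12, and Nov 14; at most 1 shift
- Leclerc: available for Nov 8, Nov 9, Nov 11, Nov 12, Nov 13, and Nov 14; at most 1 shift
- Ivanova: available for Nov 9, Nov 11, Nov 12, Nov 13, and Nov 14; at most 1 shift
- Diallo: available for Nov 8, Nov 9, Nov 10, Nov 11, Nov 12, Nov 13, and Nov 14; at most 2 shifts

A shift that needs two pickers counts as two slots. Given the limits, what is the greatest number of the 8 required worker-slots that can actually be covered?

6

Total capacity across all pickers is 1+1+1+1+2 = 6, and 8 slots are needed, so at most 6 can be filled.
An assignment achieving 6: Nov 8→Nakamura, Nov 9→Diallo, Nov 10→Singh, Nov 11→Leclerc, Nov 12→Diallo, Nov 13→Ivanova.
Loads: Nakamura 1/1, Singh 1/1, Leclerc 1/1, Ivanova 1/1, Diallo 2/2.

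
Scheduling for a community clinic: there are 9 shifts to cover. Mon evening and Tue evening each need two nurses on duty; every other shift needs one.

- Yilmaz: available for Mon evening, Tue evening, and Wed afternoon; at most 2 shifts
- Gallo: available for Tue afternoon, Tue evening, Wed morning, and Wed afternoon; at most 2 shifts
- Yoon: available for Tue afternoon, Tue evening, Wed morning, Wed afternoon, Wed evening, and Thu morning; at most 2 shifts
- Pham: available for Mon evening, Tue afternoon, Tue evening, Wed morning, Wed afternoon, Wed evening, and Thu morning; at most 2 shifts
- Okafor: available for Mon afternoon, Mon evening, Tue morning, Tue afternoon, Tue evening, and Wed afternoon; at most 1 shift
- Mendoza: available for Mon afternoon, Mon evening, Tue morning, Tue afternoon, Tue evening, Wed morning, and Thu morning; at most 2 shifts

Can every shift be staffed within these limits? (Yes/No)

One valid schedule: Mon afternoon→Okafor, Mon evening→Yilmaz+Pham, Tue morning→Mendoza, Tue afternoon→Gallo, Tue evening→Pham+Mendoza, Wed morning→Gallo, Wed afternoon→Yilmaz, Wed evening→Yoon, Thu morning→Yoon.
Loads: Yilmaz 2/2, Gallo 2/2, Yoon 2/2, Pham 2/2, Okafor 1/1, Mendoza 2/2 — all within limits.

Yes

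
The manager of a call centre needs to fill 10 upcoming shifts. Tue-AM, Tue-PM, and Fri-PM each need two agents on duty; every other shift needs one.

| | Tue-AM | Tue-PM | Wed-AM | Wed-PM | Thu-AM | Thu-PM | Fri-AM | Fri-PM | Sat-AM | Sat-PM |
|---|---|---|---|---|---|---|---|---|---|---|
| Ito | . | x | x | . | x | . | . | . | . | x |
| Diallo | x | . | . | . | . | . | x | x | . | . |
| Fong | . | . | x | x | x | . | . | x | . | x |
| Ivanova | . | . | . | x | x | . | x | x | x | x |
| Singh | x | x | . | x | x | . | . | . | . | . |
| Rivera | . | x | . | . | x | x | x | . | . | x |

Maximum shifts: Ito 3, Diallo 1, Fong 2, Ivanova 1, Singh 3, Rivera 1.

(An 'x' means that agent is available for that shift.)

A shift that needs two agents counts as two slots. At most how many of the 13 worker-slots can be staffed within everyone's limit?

11

Total capacity across all agents is 3+1+2+1+3+1 = 11, and 13 slots are needed, so at most 11 can be filled.
An assignment achieving 11: Tue-AM→Diallo+Singh, Tue-PM→Ito+Singh, Wed-AM→Ito, Wed-PM→Fong, Thu-AM→Singh, Thu-PM→Rivera, Fri-PM→Fong, Sat-AM→Ivanova, Sat-PM→Ito.
Loads: Ito 3/3, Diallo 1/1, Fong 2/2, Ivanova 1/1, Singh 3/3, Rivera 1/1.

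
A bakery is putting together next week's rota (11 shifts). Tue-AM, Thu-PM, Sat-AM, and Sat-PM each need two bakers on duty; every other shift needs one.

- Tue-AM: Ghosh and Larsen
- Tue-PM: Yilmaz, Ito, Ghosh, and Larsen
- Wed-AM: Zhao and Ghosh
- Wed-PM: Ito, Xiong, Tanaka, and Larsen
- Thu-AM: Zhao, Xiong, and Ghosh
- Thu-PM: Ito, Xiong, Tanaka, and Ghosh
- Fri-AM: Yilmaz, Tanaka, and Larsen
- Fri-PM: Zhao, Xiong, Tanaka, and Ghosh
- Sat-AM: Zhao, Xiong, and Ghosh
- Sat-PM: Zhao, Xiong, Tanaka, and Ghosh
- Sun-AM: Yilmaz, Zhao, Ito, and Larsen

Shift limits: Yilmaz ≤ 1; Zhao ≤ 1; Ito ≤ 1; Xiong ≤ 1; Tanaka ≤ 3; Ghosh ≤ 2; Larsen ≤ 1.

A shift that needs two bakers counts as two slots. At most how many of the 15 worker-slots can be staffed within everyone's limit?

Total capacity across all bakers is 1+1+1+1+3+2+1 = 10, and 15 slots are needed, so at most 10 can be filled.
An assignment achieving 10: Tue-AM→Ghosh+Larsen, Tue-PM→Ito, Wed-AM→Zhao, Wed-PM→Tanaka, Thu-AM→Xiong, Thu-PM→Tanaka, Fri-AM→Yilmaz, Fri-PM→Tanaka, Sat-AM→Ghosh.
Loads: Yilmaz 1/1, Zhao 1/1, Ito 1/1, Xiong 1/1, Tanaka 3/3, Ghosh 2/2, Larsen 1/1.

10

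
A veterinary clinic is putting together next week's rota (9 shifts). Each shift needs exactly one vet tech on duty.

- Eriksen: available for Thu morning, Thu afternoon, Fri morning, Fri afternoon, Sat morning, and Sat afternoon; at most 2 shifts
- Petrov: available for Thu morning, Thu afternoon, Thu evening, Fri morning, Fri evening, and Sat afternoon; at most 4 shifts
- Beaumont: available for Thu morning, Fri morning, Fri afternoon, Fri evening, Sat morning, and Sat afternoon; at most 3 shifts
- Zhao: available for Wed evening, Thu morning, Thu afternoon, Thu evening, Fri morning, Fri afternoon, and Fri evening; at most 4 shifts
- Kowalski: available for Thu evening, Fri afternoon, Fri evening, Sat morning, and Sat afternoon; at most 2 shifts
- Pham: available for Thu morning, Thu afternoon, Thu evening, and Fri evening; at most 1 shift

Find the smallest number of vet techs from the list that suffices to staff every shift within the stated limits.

3

9 slots to fill and no one can take more than 4, so at least ⌈9/4⌉ = 3 vet techs are needed.
Eriksen, Petrov, and Zhao alone can cover everything: Wed evening→Zhao, Thu morning→Petrov, Thu afternoon→Zhao, Thu evening→Petrov, Fri morning→Zhao, Fri afternoon→Eriksen, Fri evening→Petrov, Sat morning→Eriksen, Sat afternoon→Petrov.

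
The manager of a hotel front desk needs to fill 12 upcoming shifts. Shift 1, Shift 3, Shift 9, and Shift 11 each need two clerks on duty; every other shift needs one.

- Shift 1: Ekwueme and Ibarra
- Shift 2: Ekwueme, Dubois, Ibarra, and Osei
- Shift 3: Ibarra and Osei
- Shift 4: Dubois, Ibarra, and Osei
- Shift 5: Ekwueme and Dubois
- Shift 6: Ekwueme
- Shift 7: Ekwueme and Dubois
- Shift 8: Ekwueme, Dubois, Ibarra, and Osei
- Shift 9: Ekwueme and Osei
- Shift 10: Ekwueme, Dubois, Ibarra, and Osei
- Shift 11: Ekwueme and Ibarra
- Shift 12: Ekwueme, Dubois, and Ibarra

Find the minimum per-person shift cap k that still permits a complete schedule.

4

With 4 clerks and 16 worker-slots to fill, someone must work at least ⌈16/4⌉ = 4 shifts, so k ≥ 4.
k = 4 works: Shift 1→Ekwueme+Ibarra, Shift 2→Ibarra, Shift 3→Ibarra+Osei, Shift 4→Dubois, Shift 5→Dubois, Shift 6→Ekwueme, Shift 7→Dubois, Shift 8→Osei, Shift 9→Ekwueme+Osei, Shift 10→Osei, Shift 11→Ekwueme+Ibarra, Shift 12→Dubois.
Loads: Ekwueme 4, Dubois 4, Ibarra 4, Osei 4 — all ≤ 4.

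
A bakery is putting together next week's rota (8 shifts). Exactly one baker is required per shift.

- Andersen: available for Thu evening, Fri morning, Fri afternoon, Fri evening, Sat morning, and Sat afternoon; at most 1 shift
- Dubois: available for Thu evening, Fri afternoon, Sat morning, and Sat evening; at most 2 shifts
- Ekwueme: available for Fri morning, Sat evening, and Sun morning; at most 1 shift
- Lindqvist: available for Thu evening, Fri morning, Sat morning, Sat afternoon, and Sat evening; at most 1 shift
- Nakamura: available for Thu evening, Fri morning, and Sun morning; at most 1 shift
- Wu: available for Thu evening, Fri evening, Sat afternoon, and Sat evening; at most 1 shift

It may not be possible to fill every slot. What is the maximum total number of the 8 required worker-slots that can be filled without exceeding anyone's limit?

Total capacity across all bakers is 1+2+1+1+1+1 = 7, and 8 slots are needed, so at most 7 can be filled.
An assignment achieving 7: Fri morning→Nakamura, Fri afternoon→Andersen, Fri evening→Wu, Sat morning→Dubois, Sat afternoon→Lindqvist, Sat evening→Dubois, Sun morning→Ekwueme.
Loads: Andersen 1/1, Dubois 2/2, Ekwueme 1/1, Lindqvist 1/1, Nakamura 1/1, Wu 1/1.

7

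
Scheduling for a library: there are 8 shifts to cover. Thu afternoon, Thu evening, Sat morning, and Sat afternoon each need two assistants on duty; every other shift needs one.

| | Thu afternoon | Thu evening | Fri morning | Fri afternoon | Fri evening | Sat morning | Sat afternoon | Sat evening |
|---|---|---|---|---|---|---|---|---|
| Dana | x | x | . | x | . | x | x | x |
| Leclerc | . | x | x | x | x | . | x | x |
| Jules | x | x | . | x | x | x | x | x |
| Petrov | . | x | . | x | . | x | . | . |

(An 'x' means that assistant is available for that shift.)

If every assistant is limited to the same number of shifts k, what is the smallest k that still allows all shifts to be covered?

With 4 assistants and 12 worker-slots to fill, someone must work at least ⌈12/4⌉ = 3 shifts, so k ≥ 3.
k = 3 works: Thu afternoon→Dana+Jules, Thu evening→Jules+Petrov, Fri morning→Leclerc, Fri afternoon→Petrov, Fri evening→Leclerc, Sat morning→Dana+Petrov, Sat afternoon→Dana+Leclerc, Sat evening→Jules.
Loads: Dana 3, Leclerc 3, Jules 3, Petrov 3 — all ≤ 3.

3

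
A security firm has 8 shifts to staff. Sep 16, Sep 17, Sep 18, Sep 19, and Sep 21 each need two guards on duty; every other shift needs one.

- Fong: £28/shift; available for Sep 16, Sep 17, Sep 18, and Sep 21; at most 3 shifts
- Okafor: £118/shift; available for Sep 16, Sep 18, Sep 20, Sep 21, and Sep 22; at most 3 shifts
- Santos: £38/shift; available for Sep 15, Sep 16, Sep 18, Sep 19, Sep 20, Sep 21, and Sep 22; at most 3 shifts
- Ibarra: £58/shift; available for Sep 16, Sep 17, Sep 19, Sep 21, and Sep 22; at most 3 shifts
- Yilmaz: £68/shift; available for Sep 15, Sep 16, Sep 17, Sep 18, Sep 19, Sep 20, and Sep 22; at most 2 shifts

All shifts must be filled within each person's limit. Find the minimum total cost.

Picking the cheapest available guard for each shift independently would cost £494, but that ignores the shift limits.
An optimal schedule: Sep 15→Santos, Sep 16→Yilmaz+Okafor, Sep 17→Fong+Ibarra, Sep 18→Fong+Yilmaz, Sep 19→Santos+Ibarra, Sep 20→Santos, Sep 21→Fong+Okafor, Sep 22→Ibarra.
Total: 38 + 68 + 118 + 28 + 58 + 28 + 68 + 38 + 58 + 38 + 28 + 118 + 58 = £744.

£744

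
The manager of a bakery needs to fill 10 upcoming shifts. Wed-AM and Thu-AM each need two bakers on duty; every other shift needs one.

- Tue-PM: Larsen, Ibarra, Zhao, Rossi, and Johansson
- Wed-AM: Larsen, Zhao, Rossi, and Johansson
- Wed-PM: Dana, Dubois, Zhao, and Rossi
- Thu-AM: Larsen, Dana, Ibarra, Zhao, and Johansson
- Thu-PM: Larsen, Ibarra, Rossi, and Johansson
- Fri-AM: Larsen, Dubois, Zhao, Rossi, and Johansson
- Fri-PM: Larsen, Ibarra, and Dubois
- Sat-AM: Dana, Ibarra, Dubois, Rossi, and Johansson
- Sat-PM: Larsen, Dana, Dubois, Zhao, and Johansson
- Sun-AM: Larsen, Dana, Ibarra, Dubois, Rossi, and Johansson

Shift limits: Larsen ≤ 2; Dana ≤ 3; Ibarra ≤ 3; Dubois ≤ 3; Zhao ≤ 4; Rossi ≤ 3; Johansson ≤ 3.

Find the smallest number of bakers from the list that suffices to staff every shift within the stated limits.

4

12 slots to fill and no one can take more than 4, so at least ⌈12/4⌉ = 3 bakers are needed.
Any 3 bakers together have capacity at most 4+3+3 = 10 < 12 slots, so 3 can never suffice.
Larsen, Dana, Ibarra, and Zhao alone can cover everything: Tue-PM→Ibarra, Wed-AM→Larsen+Zhao, Wed-PM→Dana, Thu-AM→Ibarra+Zhao, Thu-PM→Larsen, Fri-AM→Zhao, Fri-PM→Ibarra, Sat-AM→Dana, Sat-PM→Zhao, Sun-AM→Dana.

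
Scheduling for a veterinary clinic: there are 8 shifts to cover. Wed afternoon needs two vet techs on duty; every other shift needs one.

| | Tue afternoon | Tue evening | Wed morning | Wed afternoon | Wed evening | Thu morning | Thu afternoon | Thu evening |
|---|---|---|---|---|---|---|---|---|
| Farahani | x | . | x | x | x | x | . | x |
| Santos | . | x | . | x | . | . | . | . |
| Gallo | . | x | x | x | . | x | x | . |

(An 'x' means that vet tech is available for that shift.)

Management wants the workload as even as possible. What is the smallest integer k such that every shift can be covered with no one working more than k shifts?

With 3 vet techs and 9 worker-slots to fill, someone must work at least ⌈9/3⌉ = 3 shifts, so k ≥ 3.
k = 3 is infeasible (exhaustive check).
k = 4 works: Tue afternoon→Farahani, Tue evening→Santos, Wed morning→Farahani, Wed afternoon→Santos+Gallo, Wed evening→Farahani, Thu morning→Gallo, Thu afternoon→Gallo, Thu evening→Farahani.
Loads: Farahani 4, Santos 2, Gallo 3 — all ≤ 4.

4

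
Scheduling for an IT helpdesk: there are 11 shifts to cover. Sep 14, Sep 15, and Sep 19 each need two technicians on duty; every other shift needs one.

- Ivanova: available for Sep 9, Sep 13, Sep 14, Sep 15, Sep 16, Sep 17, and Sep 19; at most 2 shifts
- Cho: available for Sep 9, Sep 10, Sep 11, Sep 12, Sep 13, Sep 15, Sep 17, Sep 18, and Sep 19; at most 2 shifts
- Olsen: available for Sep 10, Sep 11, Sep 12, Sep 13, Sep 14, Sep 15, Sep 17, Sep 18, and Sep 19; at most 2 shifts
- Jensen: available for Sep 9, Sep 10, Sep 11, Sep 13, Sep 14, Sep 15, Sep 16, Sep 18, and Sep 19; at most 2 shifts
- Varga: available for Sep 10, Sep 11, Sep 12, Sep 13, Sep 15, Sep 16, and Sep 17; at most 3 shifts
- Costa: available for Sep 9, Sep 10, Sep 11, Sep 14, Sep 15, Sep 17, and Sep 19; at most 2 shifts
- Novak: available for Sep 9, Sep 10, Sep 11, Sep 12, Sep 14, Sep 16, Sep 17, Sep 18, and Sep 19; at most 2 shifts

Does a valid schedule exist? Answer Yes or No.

Yes

One valid schedule: Sep 9→Ivanova, Sep 10→Olsen, Sep 11→Jensen, Sep 12→Cho, Sep 13→Olsen, Sep 14→Jensen+Novak, Sep 15→Varga+Costa, Sep 16→Ivanova, Sep 17→Varga, Sep 18→Cho, Sep 19→Costa+Novak.
Loads: Ivanova 2/2, Cho 2/2, Olsen 2/2, Jensen 2/2, Varga 2/3, Costa 2/2, Novak 2/2 — all within limits.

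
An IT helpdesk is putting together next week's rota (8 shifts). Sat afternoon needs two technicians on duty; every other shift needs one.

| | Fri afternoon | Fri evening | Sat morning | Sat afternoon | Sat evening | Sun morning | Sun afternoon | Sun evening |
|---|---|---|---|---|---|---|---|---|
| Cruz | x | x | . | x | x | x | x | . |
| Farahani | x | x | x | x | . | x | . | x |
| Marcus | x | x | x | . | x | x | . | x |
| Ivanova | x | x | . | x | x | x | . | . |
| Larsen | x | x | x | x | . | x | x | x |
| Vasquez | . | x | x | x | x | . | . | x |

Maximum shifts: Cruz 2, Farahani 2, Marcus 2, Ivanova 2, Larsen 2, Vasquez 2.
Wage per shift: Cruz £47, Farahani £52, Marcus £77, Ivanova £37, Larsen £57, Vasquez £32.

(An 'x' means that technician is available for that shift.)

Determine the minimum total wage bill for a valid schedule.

Picking the cheapest available technician for each shift independently would cost £318, but that ignores the shift limits.
An optimal schedule: Fri afternoon→Ivanova, Fri evening→Cruz, Sat morning→Vasquez, Sat afternoon→Farahani+Larsen, Sat evening→Vasquez, Sun morning→Ivanova, Sun afternoon→Cruz, Sun evening→Farahani.
Total: 37 + 47 + 32 + 52 + 57 + 32 + 37 + 47 + 52 = £393.

£393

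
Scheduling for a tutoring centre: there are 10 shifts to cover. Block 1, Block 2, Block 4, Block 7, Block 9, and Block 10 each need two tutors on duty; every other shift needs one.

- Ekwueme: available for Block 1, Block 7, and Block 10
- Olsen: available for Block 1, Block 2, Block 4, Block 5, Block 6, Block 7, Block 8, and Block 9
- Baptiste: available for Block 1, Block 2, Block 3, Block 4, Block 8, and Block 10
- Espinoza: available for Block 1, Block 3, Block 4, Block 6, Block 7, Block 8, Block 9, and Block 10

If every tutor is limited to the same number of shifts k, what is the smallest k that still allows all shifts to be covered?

With 4 tutors and 16 worker-slots to fill, someone must work at least ⌈16/4⌉ = 4 shifts, so k ≥ 4.
k = 4 is infeasible (exhaustive check).
k = 5 works: Block 1→Ekwueme+Espinoza, Block 2→Olsen+Baptiste, Block 3→Baptiste, Block 4→Olsen+Baptiste, Block 5→Olsen, Block 6→Olsen, Block 7→Ekwueme+Espinoza, Block 8→Baptiste, Block 9→Olsen+Espinoza, Block 10→Ekwueme+Baptiste.
Loads: Ekwueme 3, Olsen 5, Baptiste 5, Espinoza 3 — all ≤ 5.

5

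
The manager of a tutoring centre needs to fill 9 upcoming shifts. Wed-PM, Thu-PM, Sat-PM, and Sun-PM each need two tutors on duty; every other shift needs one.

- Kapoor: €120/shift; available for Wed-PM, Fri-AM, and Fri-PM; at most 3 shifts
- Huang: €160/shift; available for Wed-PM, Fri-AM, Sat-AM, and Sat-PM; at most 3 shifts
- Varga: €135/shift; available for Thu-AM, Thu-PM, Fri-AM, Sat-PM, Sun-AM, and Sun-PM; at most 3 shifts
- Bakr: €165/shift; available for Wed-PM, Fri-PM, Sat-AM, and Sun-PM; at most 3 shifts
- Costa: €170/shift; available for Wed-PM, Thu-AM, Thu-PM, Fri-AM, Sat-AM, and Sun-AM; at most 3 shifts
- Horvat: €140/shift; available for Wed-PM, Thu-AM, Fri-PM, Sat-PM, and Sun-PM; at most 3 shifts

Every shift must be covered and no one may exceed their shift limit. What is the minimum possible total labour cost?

€1835

Thu-PM can only be covered by Varga and Costa, so that assignment is forced.
Picking the cheapest available tutor for each shift independently would cost €1785, but that ignores the shift limits.
An optimal schedule: Wed-PM→Kapoor+Huang, Thu-AM→Horvat, Thu-PM→Varga+Costa, Fri-AM→Kapoor, Fri-PM→Kapoor, Sat-AM→Huang, Sat-PM→Horvat+Huang, Sun-AM→Varga, Sun-PM→Varga+Horvat.
Total: 120 + 160 + 140 + 135 + 170 + 120 + 120 + 160 + 140 + 160 + 135 + 135 + 140 = €1835.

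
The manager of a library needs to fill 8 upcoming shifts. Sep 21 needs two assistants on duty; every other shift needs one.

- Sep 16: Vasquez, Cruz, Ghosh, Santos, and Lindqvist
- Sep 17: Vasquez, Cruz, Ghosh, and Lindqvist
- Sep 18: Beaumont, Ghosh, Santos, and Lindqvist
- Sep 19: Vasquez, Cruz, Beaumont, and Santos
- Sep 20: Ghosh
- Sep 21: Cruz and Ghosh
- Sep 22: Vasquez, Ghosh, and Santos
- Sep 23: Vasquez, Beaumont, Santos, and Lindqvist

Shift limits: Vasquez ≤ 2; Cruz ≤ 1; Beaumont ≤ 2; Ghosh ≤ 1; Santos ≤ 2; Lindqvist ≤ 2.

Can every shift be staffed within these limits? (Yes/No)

No

Total capacity is 10 and 9 slots are needed, so capacity alone doesn't rule it out.
Shifts {Sep 20, Sep 21} need 3 worker-slots in total, but the assistants available for any of those shifts (Cruz and Ghosh) can supply at most 2 among them. So no valid schedule exists.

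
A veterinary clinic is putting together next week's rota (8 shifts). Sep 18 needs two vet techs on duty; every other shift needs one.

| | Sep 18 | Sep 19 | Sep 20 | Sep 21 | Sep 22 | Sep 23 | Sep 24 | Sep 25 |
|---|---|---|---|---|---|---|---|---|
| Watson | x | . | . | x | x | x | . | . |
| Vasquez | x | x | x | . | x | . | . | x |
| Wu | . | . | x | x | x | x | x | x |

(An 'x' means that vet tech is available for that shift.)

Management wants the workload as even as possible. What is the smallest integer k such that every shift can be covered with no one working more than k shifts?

3

With 3 vet techs and 9 worker-slots to fill, someone must work at least ⌈9/3⌉ = 3 shifts, so k ≥ 3.
k = 3 works: Sep 18→Watson+Vasquez, Sep 19→Vasquez, Sep 20→Vasquez, Sep 21→Watson, Sep 22→Wu, Sep 23→Watson, Sep 24→Wu, Sep 25→Wu.
Loads: Watson 3, Vasquez 3, Wu 3 — all ≤ 3.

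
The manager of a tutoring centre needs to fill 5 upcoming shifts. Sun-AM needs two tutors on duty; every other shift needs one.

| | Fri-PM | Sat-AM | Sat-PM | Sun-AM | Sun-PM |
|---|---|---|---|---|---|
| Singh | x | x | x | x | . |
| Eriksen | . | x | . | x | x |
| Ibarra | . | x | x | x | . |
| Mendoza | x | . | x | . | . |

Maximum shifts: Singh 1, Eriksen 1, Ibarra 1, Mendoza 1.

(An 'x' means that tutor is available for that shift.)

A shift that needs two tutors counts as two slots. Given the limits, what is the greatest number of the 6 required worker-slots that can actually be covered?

4

Total capacity across all tutors is 1+1+1+1 = 4, and 6 slots are needed, so at most 4 can be filled.
An assignment achieving 4: Fri-PM→Singh, Sat-AM→Ibarra, Sat-PM→Mendoza, Sun-PM→Eriksen.
Loads: Singh 1/1, Eriksen 1/1, Ibarra 1/1, Mendoza 1/1.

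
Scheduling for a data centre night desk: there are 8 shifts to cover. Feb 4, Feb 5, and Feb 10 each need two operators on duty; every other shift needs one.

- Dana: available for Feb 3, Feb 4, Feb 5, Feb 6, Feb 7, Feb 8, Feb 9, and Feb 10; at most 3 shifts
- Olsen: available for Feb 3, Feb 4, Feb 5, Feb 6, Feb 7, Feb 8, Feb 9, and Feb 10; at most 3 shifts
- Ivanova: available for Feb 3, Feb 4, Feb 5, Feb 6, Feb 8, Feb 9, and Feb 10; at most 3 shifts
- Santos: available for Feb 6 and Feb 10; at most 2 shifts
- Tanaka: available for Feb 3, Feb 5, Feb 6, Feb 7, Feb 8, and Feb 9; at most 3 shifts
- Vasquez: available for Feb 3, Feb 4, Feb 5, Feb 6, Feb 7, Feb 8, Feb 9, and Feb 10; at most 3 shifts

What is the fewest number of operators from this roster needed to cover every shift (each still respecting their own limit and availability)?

11 slots to fill and no one can take more than 3, so at least ⌈11/3⌉ = 4 operators are needed.
Dana, Olsen, Ivanova, and Santos alone can cover everything: Feb 3→Dana, Feb 4→Dana+Olsen, Feb 5→Olsen+Ivanova, Feb 6→Santos, Feb 7→Dana, Feb 8→Olsen, Feb 9→Ivanova, Feb 10→Ivanova+Santos.

4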